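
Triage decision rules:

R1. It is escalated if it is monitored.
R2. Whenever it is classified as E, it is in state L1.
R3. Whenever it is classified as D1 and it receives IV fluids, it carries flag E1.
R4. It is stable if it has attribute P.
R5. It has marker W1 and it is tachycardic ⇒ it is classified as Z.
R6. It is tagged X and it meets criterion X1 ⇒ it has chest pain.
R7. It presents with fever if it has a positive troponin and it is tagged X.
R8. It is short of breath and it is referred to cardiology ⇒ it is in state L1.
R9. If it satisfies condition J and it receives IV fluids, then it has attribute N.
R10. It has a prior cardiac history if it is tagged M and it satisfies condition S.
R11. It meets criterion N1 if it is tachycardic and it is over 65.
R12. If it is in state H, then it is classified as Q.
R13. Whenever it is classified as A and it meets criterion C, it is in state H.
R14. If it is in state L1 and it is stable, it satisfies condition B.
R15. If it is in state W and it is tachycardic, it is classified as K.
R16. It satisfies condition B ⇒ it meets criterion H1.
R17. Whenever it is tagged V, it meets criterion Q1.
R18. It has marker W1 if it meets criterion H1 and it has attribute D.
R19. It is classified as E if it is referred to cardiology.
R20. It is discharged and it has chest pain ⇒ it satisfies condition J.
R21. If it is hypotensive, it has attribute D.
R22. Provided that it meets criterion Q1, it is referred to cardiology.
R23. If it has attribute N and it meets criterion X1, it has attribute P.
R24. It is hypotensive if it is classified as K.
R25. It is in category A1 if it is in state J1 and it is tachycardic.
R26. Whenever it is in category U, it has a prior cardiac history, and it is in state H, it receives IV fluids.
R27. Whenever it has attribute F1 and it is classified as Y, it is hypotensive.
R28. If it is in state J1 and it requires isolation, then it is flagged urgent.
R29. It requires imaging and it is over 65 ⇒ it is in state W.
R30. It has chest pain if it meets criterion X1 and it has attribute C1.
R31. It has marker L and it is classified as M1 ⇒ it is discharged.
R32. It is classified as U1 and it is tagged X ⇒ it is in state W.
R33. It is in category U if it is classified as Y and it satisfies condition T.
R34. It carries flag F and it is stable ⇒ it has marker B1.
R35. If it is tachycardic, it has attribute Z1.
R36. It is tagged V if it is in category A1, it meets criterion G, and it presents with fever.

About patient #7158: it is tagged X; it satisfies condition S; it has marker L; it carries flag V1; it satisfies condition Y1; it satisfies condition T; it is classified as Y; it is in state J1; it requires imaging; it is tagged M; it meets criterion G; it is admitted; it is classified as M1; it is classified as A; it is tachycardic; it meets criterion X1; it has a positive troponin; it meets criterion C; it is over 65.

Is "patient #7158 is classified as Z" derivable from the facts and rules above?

By R6 (it is tagged X, it meets criterion X1): it has chest pain.
By R7 (it has a positive troponin, it is tagged X): it presents with fever.
By R10 (it is tagged M, it satisfies condition S): it has a prior cardiac history.
By R13 (it is classified as A, it meets criterion C): it is in state H.
By R25 (it is in state J1, it is tachycardic): it is in category A1.
By R29 (it requires imaging, it is over 65): it is in state W.
By R31 (it has marker L, it is classified as M1): it is discharged.
By R33 (it is classified as Y, it satisfies condition T): it is in category U.
By R36 (it is in category A1, it meets criterion G, it presents with fever): it is tagged V.
By R15 (it is in state W, it is tachycardic): it is classified as K.
By R17 (it is tagged V): it meets criterion Q1.
By R20 (it is discharged, it has chest pain): it satisfies condition J.
By R22 (it meets criterion Q1): it is referred to cardiology.
By R24 (it is classified as K): it is hypotensive.
By R26 (it is in category U, it has a prior cardiac history, it is in state H): it receives IV fluids.
By R9 (it satisfies condition J, it receives IV fluids): it has attribute N.
By R19 (it is referred to cardiology): it is classified as E.
By R21 (it is hypotensive): it has attribute D.
By R23 (it has attribute N, it meets criterion X1): it has attribute P.
By R2 (it is classified as E): it is in state L1.
By R4 (it has attribute P): it is stable.
By R14 (it is in state L1, it is stable): it satisfies condition B.
By R16 (it satisfies condition B): it meets criterion H1.
By R18 (it meets criterion H1, it has attribute D): it has marker W1.
By R5 (it has marker W1, it is tachycardic): it is classified as Z.

Yes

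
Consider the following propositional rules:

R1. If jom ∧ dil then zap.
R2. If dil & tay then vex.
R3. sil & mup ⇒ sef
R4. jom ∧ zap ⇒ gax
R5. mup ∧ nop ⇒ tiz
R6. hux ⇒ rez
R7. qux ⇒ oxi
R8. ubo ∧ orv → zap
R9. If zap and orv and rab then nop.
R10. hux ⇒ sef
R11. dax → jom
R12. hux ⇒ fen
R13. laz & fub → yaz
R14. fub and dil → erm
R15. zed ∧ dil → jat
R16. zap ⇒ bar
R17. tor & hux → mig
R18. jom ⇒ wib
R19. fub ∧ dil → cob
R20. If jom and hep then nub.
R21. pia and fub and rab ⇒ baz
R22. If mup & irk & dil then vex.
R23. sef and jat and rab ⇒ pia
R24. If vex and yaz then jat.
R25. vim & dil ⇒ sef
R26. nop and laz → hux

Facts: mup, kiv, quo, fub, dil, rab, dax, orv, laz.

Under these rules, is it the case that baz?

Forward chaining from the given facts derives: jom, yaz, erm, wib, cob, zap, gax, nop, bar, hux, tiz, rez, sef, fen.
The only rule concluding baz is R21, which needs pia; that is never established.

No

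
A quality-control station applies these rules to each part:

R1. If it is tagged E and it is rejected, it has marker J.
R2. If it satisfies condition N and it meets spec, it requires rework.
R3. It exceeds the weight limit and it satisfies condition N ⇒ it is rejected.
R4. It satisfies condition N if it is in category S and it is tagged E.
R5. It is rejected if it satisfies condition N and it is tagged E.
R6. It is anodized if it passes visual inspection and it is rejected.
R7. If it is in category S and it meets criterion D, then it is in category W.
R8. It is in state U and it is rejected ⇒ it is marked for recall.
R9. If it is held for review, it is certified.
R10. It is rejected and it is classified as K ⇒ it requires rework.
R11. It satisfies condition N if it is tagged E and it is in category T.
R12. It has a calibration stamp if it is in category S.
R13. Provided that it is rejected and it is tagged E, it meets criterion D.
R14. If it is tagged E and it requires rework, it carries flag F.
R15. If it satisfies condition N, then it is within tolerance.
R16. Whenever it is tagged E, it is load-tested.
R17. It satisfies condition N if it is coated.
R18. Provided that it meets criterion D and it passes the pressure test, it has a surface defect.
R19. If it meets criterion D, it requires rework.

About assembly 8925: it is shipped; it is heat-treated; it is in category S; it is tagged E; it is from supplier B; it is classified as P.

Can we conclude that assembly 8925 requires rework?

Yes

By R4 (it is in category S, it is tagged E): it satisfies condition N.
By R5 (it satisfies condition N, it is tagged E): it is rejected.
By R13 (it is rejected, it is tagged E): it meets criterion D.
By R19 (it meets criterion D): it requires rework.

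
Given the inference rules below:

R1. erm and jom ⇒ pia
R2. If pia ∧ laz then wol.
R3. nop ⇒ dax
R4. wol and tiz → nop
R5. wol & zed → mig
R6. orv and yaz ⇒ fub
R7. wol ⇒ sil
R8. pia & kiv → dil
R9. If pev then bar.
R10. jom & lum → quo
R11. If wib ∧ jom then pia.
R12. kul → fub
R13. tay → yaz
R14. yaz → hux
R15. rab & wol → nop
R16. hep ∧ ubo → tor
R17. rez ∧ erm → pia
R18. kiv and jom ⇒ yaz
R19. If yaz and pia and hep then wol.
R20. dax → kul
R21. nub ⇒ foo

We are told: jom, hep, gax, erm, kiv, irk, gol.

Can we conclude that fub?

Forward chaining from the given facts derives: pia, dil, yaz, wol, sil, hux.
Rules concluding fub: R6 needs orv; R12 needs kul — none of these are established.

No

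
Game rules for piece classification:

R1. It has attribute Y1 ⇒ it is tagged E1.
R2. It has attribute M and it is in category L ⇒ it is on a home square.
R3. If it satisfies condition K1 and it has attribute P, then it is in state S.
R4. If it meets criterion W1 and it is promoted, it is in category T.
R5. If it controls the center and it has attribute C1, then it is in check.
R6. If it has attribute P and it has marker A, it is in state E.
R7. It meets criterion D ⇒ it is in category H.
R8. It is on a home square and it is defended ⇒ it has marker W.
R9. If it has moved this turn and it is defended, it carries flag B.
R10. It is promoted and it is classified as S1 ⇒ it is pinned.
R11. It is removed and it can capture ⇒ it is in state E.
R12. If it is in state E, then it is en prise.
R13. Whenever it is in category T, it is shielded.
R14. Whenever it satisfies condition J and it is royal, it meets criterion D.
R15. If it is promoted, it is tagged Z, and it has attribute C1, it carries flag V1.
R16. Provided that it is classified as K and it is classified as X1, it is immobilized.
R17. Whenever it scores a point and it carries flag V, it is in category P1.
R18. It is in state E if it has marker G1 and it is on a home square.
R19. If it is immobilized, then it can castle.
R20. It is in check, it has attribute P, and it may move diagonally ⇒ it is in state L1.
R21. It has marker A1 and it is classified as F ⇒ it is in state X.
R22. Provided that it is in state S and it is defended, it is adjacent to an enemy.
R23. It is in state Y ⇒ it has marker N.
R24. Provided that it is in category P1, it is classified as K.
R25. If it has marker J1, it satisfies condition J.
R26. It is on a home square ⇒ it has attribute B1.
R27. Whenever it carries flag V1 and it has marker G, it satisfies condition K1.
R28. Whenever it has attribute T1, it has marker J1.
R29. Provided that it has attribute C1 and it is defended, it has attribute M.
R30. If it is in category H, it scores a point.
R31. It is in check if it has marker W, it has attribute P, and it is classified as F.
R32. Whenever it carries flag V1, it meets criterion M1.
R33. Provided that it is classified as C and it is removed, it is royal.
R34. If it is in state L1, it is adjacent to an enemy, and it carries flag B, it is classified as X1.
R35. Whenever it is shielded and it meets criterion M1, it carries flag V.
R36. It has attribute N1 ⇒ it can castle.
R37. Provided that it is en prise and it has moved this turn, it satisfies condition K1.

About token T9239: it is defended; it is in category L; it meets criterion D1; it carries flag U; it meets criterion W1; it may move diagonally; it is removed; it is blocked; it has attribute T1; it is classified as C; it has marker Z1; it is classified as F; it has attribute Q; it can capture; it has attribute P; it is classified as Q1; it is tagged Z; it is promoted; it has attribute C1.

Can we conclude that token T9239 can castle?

No

Forward chaining from the given facts derives: is in category T, is in state E, is en prise, is shielded, carries flag V1, has marker J1, has attribute M, meets criterion M1, is royal, carries flag V, is on a home square, has marker W, satisfies condition J, has attribute B1, is in check, meets criterion D, is in state L1, is in category H, scores a point, is in category P1, is classified as K.
Rules concluding "it can castle": R19 needs "it is immobilized"; R36 needs "it has attribute N1" — none of these are established.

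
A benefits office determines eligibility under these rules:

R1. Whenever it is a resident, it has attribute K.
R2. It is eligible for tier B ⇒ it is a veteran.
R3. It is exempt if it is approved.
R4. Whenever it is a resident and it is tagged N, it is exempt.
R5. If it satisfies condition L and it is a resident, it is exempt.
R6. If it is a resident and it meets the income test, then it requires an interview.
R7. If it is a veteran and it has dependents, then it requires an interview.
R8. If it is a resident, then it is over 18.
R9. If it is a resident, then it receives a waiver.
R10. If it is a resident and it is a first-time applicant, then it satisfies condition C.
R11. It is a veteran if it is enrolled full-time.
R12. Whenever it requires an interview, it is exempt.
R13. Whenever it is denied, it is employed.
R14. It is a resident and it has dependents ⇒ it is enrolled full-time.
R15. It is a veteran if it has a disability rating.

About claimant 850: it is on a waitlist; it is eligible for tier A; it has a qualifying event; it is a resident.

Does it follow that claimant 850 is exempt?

Forward chaining from the given facts derives: has attribute K, is over 18, receives a waiver.
Rules concluding "it is exempt": R3 needs "it is approved"; R4 needs "it is tagged N"; R5 needs "it satisfies condition L"; R12 needs "it requires an interview" — none of these are established.

No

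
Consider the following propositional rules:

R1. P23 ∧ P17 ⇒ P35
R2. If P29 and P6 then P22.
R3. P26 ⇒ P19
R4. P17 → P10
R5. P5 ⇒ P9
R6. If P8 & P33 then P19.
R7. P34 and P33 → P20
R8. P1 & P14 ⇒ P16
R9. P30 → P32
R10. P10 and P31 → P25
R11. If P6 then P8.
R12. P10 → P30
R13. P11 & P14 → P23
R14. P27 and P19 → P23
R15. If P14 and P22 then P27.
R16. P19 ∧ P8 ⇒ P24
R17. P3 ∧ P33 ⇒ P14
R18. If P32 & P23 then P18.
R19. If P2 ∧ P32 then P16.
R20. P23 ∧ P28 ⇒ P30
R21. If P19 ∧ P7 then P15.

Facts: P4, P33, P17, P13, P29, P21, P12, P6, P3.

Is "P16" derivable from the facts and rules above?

No

Forward chaining from the given facts derives: P22, P10, P8, P30, P14, P19, P32, P27, P24, P23, P18, P35.
Rules concluding P16: R8 needs P1; R19 needs P2 — none of these are established.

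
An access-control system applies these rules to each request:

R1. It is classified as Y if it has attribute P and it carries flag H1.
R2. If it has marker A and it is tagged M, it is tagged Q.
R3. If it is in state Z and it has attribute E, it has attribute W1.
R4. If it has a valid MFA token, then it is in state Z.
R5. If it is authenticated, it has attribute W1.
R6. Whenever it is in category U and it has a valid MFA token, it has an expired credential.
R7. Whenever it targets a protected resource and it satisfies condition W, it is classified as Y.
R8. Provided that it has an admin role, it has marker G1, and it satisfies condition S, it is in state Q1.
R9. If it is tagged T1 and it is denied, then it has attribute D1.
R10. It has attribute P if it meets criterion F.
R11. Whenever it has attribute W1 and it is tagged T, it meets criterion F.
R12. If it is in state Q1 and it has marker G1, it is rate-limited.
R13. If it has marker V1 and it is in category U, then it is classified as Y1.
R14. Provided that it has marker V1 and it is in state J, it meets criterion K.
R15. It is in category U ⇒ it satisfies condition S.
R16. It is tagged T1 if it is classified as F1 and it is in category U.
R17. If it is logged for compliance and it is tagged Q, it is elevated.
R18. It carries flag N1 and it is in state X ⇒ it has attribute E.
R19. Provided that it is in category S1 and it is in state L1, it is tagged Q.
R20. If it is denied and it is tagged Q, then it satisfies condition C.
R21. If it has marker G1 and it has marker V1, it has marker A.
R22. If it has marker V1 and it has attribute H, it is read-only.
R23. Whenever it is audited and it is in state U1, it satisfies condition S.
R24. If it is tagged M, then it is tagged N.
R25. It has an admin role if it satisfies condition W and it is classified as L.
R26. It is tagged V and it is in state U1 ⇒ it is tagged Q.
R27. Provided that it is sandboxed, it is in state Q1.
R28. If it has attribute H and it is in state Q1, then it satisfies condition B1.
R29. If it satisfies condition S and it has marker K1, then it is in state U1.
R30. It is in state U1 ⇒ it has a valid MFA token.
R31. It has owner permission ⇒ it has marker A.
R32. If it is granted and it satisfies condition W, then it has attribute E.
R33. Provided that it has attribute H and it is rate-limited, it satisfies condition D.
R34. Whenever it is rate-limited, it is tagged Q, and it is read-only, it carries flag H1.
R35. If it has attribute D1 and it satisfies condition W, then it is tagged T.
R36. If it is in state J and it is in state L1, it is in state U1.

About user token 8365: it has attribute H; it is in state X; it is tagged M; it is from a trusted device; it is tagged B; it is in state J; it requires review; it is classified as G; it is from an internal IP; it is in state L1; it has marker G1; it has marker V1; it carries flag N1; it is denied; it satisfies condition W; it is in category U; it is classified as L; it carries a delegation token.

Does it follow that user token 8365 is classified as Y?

Forward chaining from the given facts derives: is classified as Y1, meets criterion K, satisfies condition S, has attribute E, has marker A, is read-only, is tagged N, has an admin role, is in state U1, is tagged Q, is in state Q1, is rate-limited, satisfies condition C, satisfies condition B1, has a valid MFA token, satisfies condition D, carries flag H1, is in state Z, has an expired credential, has attribute W1.
Rules concluding "it is classified as Y": R1 needs "it has attribute P"; R7 needs "it targets a protected resource" — none of these are established.

No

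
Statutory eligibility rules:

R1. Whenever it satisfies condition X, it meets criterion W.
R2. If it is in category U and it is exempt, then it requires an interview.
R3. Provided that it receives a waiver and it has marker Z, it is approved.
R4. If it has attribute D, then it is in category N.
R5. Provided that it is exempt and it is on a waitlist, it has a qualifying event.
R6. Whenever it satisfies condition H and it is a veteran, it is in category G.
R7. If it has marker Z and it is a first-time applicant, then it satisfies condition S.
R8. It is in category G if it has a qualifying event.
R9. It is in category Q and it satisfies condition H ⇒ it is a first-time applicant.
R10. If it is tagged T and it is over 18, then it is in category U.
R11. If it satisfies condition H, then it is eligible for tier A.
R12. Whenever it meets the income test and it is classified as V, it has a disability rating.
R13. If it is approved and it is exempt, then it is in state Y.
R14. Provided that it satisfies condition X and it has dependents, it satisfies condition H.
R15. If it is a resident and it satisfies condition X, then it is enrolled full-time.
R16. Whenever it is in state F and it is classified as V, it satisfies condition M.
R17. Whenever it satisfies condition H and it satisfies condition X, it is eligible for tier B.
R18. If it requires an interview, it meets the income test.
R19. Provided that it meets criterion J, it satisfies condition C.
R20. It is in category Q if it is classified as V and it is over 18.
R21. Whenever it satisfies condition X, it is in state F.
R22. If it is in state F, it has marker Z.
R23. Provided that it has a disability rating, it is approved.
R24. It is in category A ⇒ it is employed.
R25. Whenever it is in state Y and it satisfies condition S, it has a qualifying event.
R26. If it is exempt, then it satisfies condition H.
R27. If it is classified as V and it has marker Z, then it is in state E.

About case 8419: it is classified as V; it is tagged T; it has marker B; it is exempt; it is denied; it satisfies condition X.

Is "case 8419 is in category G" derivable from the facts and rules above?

No

Forward chaining from the given facts derives: meets criterion W, is in state F, has marker Z, satisfies condition H, is in state E, is eligible for tier A, satisfies condition M, is eligible for tier B.
Rules concluding "it is in category G": R6 needs "it is a veteran"; R8 needs "it has a qualifying event" — none of these are established.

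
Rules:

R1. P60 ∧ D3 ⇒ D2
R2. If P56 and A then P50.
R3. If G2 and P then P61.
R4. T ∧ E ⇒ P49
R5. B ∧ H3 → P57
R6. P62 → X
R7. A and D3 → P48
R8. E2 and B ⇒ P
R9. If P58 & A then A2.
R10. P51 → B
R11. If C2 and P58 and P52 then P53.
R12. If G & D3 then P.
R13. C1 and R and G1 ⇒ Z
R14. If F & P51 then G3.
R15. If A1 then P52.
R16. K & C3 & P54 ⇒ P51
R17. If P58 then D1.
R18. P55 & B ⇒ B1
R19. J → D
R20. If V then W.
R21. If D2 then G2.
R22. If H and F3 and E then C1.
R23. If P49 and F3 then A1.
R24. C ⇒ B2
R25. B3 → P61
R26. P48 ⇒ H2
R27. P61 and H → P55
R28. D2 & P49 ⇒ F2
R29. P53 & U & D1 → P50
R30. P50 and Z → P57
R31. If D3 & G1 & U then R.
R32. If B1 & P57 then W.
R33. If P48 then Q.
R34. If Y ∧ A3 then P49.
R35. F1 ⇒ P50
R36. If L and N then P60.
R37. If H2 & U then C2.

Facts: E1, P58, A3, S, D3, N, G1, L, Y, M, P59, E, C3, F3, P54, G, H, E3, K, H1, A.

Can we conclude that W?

Forward chaining from the given facts derives: P48, A2, P, P51, D1, C1, H2, Q, P49, P60, D2, B, G2, A1, F2, P61, P52, P55, B1.
Rules concluding W: R20 needs V; R32 needs P57 — none of these are established.

No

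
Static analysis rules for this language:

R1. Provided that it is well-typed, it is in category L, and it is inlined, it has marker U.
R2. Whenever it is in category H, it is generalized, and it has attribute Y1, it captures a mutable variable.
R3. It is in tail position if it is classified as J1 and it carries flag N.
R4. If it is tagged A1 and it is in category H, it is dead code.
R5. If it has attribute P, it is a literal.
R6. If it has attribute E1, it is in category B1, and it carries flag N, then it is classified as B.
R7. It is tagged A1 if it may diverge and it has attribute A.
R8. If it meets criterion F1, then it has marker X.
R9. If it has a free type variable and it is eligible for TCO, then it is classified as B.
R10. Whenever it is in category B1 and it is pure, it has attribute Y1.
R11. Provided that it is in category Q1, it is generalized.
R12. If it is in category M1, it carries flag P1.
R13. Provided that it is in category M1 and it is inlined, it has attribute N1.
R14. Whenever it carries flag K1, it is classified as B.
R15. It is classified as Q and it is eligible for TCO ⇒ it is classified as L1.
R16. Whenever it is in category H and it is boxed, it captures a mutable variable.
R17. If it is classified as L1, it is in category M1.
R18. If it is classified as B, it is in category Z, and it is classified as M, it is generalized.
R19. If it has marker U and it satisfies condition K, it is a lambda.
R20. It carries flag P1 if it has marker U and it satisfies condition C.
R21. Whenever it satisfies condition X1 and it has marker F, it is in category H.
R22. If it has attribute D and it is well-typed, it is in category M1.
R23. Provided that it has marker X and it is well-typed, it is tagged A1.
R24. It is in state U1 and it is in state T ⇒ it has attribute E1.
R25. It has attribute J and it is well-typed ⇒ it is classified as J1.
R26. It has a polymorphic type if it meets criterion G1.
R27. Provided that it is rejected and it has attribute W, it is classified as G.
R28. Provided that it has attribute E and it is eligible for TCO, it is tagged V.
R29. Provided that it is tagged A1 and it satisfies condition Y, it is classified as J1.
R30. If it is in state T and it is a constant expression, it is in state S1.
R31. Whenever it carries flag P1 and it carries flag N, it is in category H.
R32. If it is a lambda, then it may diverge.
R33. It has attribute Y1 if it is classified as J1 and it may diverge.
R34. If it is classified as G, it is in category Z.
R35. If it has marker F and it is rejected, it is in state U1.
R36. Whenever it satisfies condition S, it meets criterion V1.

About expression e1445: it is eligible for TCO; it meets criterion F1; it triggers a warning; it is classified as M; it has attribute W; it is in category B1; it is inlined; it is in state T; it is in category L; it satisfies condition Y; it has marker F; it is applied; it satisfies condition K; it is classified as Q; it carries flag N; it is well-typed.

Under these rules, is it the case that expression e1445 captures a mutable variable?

No

Forward chaining from the given facts derives: has marker U, has marker X, is classified as L1, is in category M1, is a lambda, is tagged A1, is classified as J1, may diverge, has attribute Y1, is in tail position, carries flag P1, has attribute N1, is in category H, is dead code.
Rules concluding "it captures a mutable variable": R2 needs "it is generalized"; R16 needs "it is boxed" — none of these are established.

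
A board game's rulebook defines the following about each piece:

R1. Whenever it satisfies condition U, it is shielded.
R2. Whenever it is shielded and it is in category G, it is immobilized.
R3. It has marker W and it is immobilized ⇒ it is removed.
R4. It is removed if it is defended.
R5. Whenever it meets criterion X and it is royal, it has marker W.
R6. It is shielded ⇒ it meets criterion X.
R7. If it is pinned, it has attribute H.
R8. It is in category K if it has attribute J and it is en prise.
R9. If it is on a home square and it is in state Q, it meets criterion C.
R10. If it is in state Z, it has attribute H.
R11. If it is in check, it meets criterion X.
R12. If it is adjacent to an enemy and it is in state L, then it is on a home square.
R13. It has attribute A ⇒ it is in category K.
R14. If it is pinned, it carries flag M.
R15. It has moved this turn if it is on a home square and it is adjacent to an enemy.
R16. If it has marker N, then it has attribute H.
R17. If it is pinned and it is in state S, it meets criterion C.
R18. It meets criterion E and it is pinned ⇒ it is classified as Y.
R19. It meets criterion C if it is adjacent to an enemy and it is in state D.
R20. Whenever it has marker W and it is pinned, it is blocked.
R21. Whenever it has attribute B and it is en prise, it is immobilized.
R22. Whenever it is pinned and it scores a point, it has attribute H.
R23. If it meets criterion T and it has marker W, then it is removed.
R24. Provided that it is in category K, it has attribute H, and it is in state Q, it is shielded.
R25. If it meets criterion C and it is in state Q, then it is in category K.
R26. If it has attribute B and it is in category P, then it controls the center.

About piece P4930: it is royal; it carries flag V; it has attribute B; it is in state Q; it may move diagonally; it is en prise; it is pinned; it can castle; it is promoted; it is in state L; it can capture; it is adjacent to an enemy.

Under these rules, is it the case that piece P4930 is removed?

By R7 (it is pinned): it has attribute H.
By R12 (it is adjacent to an enemy, it is in state L): it is on a home square.
By R21 (it has attribute B, it is en prise): it is immobilized.
By R9 (it is on a home square, it is in state Q): it meets criterion C.
By R25 (it meets criterion C, it is in state Q): it is in category K.
By R24 (it is in category K, it has attribute H, it is in state Q): it is shielded.
By R6 (it is shielded): it meets criterion X.
By R5 (it meets criterion X, it is royal): it has marker W.
By R3 (it has marker W, it is immobilized): it is removed.

Yes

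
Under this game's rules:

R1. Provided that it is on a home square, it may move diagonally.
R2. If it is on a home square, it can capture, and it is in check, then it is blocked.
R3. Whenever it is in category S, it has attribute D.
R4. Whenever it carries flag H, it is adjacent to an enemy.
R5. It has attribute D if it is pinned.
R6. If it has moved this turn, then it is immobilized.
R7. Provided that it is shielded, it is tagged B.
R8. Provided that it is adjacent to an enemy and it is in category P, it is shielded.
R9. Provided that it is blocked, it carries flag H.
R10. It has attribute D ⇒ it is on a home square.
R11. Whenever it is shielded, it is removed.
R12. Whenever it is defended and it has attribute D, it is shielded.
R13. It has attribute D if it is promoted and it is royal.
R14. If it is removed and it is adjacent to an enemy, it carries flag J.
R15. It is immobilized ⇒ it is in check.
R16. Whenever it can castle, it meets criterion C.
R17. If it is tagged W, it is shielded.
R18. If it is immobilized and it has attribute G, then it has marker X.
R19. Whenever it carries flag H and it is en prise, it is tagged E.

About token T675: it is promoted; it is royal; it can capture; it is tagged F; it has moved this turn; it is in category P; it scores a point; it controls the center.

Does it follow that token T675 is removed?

By R6 (it has moved this turn): it is immobilized.
By R13 (it is promoted, it is royal): it has attribute D.
By R15 (it is immobilized): it is in check.
By R10 (it has attribute D): it is on a home square.
By R2 (it is on a home square, it can capture, it is in check): it is blocked.
By R9 (it is blocked): it carries flag H.
By R4 (it carries flag H): it is adjacent to an enemy.
By R8 (it is adjacent to an enemy, it is in category P): it is shielded.
By R11 (it is shielded): it is removed.

Yes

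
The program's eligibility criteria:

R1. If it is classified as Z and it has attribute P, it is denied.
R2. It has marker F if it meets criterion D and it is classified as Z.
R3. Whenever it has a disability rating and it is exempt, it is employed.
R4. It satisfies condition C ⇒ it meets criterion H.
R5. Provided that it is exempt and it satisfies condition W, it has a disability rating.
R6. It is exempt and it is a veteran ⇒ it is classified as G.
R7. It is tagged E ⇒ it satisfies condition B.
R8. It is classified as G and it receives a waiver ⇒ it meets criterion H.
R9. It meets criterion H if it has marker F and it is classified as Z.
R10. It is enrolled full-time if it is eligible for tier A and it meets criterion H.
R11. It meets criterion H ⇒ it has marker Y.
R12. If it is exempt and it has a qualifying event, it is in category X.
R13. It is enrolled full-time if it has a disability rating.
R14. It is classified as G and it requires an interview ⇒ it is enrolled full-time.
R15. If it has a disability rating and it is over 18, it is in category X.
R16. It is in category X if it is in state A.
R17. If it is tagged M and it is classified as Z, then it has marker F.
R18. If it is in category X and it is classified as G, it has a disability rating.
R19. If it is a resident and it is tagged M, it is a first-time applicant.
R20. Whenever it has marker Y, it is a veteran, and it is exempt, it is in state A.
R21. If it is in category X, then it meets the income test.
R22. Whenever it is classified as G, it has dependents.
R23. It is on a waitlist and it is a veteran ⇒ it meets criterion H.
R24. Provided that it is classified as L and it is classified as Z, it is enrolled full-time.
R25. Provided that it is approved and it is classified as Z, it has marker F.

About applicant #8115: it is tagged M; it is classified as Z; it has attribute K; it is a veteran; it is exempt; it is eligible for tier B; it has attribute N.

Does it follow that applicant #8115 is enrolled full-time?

By R6 (it is exempt, it is a veteran): it is classified as G.
By R17 (it is tagged M, it is classified as Z): it has marker F.
By R9 (it has marker F, it is classified as Z): it meets criterion H.
By R11 (it meets criterion H): it has marker Y.
By R20 (it has marker Y, it is a veteran, it is exempt): it is in state A.
By R16 (it is in state A): it is in category X.
By R18 (it is in category X, it is classified as G): it has a disability rating.
By R13 (it has a disability rating): it is enrolled full-time.

Yes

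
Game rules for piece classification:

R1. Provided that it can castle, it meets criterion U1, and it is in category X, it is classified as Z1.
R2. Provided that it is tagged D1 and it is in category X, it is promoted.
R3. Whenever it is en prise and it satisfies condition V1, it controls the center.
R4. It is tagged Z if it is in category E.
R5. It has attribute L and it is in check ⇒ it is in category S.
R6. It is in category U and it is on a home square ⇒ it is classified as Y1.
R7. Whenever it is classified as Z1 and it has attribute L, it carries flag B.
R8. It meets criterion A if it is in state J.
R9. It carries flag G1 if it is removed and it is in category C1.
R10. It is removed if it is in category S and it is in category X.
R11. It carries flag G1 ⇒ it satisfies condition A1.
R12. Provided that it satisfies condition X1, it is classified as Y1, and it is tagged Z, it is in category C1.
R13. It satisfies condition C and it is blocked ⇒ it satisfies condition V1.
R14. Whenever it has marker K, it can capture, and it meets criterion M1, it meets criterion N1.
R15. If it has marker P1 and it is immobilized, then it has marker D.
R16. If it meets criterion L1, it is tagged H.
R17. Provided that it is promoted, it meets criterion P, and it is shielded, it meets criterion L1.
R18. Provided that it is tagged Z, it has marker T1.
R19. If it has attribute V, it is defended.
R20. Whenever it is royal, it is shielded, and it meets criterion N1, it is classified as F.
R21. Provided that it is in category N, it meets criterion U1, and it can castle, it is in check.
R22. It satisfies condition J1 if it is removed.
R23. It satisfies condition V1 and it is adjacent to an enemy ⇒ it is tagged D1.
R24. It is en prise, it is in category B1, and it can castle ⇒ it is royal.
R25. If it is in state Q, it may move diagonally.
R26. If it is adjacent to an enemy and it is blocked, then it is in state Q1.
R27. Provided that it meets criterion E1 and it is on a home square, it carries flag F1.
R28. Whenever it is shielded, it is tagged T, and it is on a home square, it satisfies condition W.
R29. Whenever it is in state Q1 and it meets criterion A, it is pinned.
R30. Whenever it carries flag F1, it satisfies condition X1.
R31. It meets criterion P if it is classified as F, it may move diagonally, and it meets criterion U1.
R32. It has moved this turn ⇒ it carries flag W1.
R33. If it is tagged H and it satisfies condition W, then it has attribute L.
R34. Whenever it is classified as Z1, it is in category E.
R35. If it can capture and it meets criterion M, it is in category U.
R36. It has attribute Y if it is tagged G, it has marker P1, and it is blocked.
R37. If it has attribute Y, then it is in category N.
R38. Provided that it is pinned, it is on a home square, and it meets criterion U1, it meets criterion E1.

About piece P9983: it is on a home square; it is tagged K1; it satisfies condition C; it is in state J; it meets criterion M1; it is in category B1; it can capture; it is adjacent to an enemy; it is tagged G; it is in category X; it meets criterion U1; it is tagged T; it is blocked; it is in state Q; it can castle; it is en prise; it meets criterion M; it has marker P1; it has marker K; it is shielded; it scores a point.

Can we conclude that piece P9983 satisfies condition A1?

Yes

By R1 (it can castle, it meets criterion U1, it is in category X): it is classified as Z1.
By R8 (it is in state J): it meets criterion A.
By R13 (it satisfies condition C, it is blocked): it satisfies condition V1.
By R14 (it has marker K, it can capture, it meets criterion M1): it meets criterion N1.
By R23 (it satisfies condition V1, it is adjacent to an enemy): it is tagged D1.
By R24 (it is en prise, it is in category B1, it can castle): it is royal.
By R25 (it is in state Q): it may move diagonally.
By R26 (it is adjacent to an enemy, it is blocked): it is in state Q1.
By R28 (it is shielded, it is tagged T, it is on a home square): it satisfies condition W.
By R29 (it is in state Q1, it meets criterion A): it is pinned.
By R34 (it is classified as Z1): it is in category E.
By R35 (it can capture, it meets criterion M): it is in category U.
By R36 (it is tagged G, it has marker P1, it is blocked): it has attribute Y.
By R37 (it has attribute Y): it is in category N.
By R38 (it is pinned, it is on a home square, it meets criterion U1): it meets criterion E1.
By R2 (it is tagged D1, it is in category X): it is promoted.
By R4 (it is in category E): it is tagged Z.
By R6 (it is in category U, it is on a home square): it is classified as Y1.
By R20 (it is royal, it is shielded, it meets criterion N1): it is classified as F.
By R21 (it is in category N, it meets criterion U1, it can castle): it is in check.
By R27 (it meets criterion E1, it is on a home square): it carries flag F1.
By R30 (it carries flag F1): it satisfies condition X1.
By R31 (it is classified as F, it may move diagonally, it meets criterion U1): it meets criterion P.
By R12 (it satisfies condition X1, it is classified as Y1, it is tagged Z): it is in category C1.
By R17 (it is promoted, it meets criterion P, it is shielded): it meets criterion L1.
By R16 (it meets criterion L1): it is tagged H.
By R33 (it is tagged H, it satisfies condition W): it has attribute L.
By R5 (it has attribute L, it is in check): it is in category S.
By R10 (it is in category S, it is in category X): it is removed.
By R9 (it is removed, it is in category C1): it carries flag G1.
By R11 (it carries flag G1): it satisfies condition A1.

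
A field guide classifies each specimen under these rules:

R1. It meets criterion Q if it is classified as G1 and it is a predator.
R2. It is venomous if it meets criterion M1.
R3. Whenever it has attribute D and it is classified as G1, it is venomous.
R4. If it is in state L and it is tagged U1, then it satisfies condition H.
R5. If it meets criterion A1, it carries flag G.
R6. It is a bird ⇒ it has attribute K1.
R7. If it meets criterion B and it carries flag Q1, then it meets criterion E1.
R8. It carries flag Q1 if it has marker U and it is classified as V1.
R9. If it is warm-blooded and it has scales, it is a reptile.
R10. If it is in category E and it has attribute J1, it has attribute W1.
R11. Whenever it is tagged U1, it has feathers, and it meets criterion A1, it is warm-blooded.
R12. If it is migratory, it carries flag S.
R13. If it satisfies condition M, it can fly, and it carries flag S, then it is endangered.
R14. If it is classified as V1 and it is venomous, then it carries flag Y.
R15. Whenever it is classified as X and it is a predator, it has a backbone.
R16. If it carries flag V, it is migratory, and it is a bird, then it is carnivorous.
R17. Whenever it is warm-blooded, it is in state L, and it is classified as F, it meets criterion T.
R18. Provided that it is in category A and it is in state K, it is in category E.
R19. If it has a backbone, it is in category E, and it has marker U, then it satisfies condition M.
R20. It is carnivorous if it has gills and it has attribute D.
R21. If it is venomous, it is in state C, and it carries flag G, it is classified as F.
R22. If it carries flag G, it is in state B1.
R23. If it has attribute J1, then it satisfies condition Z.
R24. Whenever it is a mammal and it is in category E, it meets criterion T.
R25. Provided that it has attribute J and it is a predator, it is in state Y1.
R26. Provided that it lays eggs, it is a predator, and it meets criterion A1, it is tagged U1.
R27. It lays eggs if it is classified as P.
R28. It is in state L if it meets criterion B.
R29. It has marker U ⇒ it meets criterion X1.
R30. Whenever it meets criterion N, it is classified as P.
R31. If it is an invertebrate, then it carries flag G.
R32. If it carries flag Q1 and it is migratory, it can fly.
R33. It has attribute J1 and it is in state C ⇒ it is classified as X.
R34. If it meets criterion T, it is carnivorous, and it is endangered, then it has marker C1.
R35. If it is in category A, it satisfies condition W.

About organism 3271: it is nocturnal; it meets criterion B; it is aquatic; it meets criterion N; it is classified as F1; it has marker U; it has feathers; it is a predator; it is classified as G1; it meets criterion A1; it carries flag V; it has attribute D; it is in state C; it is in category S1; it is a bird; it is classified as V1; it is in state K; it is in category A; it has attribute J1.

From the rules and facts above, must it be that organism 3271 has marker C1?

Forward chaining from the given facts derives: meets criterion Q, is venomous, carries flag G, has attribute K1, carries flag Q1, carries flag Y, is in category E, is classified as F, is in state B1, satisfies condition Z, is in state L, meets criterion X1, is classified as P, is classified as X, satisfies condition W, meets criterion E1, has attribute W1, has a backbone, satisfies condition M, lays eggs, is tagged U1, satisfies condition H, is warm-blooded, meets criterion T.
The only rule concluding "it has marker C1" is R34, which needs "it is carnivorous"; that is never established.

No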